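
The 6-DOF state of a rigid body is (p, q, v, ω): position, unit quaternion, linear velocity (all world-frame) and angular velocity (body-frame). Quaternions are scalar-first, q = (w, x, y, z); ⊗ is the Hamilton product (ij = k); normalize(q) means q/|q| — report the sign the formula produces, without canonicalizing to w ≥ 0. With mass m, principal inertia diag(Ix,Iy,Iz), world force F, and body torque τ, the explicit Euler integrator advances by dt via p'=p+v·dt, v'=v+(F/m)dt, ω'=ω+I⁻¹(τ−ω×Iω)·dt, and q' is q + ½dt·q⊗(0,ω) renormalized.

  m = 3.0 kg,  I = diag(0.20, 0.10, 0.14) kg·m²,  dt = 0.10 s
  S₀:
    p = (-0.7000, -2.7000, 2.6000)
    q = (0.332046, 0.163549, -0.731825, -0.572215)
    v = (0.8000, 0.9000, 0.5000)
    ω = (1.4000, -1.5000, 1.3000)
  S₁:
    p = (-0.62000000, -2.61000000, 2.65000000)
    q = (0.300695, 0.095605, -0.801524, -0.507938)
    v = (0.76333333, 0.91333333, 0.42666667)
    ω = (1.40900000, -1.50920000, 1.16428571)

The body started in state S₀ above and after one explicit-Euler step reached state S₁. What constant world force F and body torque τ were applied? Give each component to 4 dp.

v₁ − v₀ = (-0.03666667, 0.01333333, -0.07333333)
F = m·Δv/dt = (-1.1000, 0.4000, -2.2000)
rate change Δω = (0.00900000, -0.00920000, -0.13571429)
gyro term ω₀×Iω₀ = (-0.0780, 0.1092, 0.2100)
τ = I·(Δω/dt) + ω₀×(Iω₀) = (-0.0600, 0.1000, 0.0200)

F = (-1.1000, 0.4000, -2.2000)
τ = (-0.0600, 0.1000, 0.0200)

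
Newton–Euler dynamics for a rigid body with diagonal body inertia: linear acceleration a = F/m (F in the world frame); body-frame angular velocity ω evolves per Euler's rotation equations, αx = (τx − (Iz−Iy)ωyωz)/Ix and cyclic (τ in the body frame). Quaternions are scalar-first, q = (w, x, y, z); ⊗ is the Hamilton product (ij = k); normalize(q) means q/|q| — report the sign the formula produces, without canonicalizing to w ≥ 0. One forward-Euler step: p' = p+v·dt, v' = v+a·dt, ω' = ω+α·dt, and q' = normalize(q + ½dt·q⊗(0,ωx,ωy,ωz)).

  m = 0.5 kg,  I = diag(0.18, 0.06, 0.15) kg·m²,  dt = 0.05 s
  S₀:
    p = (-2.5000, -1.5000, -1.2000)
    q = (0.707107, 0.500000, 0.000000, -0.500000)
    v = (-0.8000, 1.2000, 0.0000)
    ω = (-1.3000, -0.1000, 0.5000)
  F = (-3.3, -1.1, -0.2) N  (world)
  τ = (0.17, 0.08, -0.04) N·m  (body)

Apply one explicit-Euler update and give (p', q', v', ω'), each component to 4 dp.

new position p' = (-2.5400, -1.4400, -1.2000)
v' = v + a·dt = (-1.1300, 1.0900, -0.0200)
(τ − ω×Iω)/I = (0.9694, 1.6583, -0.1627)
new body rate ω' = (-1.2515, -0.0171, 0.4919)
q⊗(0,ω) = (0.9000000, -0.9692391, 0.3292893, 0.3035535)
updated quaternion q' = (0.7292, 0.4755, 0.0082, -0.4921)

p' = (-2.5400, -1.4400, -1.2000)
q' = (0.7292, 0.4755, 0.0082, -0.4921)
v' = (-1.1300, 1.0900, -0.0200)
ω' = (-1.2515, -0.0171, 0.4919)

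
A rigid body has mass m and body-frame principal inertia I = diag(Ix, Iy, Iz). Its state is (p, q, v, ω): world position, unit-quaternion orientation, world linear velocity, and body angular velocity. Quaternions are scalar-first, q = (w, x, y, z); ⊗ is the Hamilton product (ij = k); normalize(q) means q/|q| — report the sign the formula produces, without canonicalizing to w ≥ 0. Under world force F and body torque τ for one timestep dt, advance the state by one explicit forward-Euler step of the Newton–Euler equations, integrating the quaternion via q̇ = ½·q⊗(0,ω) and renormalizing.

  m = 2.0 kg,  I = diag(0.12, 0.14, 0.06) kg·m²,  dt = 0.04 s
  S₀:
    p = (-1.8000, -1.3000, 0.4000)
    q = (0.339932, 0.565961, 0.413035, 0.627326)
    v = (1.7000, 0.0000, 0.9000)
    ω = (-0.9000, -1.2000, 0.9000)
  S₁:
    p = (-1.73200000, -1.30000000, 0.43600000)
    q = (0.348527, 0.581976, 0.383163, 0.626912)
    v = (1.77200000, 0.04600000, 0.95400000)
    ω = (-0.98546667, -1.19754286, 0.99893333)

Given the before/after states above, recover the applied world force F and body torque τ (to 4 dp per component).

F = (3.6000, 2.3000, 2.7000)
τ = (-0.1700, -0.0400, 0.1700)

Δω = ω₁−ω₀ = (-0.08546667, 0.00245714, 0.09893333)
τ = I·(Δω/dt) + ω₀×(Iω₀) = (-0.1700, -0.0400, 0.1700)
velocity change Δv = (0.07200000, 0.04600000, 0.05400000)
F = m·Δv/dt = (3.6000, 2.3000, 2.7000)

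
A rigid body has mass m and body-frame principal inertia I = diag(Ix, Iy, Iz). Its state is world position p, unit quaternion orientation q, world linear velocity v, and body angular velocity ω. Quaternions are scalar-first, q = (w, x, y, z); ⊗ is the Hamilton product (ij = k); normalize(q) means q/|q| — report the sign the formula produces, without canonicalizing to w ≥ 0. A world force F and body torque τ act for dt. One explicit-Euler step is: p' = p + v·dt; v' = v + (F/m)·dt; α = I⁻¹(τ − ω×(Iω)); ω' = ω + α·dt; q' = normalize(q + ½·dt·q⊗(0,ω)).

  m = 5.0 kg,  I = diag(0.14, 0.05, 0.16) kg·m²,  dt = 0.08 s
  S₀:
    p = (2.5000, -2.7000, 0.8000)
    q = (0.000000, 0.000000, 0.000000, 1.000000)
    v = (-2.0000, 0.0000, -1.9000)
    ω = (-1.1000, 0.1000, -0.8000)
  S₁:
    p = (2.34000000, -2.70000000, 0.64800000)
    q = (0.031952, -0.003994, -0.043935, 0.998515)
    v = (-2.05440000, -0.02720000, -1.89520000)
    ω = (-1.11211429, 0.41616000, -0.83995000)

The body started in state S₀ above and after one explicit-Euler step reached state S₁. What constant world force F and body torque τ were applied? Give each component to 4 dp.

F = (-3.4000, -1.7000, 0.3000)
τ = (-0.0300, 0.1800, -0.0700)

ω₁ − ω₀ = (-0.01211429, 0.31616000, -0.03995000)
ω₀×(Iω₀) = (-0.0088, -0.0176, 0.0099)
I·α + gyro = (-0.0300, 0.1800, -0.0700)
v₁ − v₀ = (-0.05440000, -0.02720000, 0.00480000)
applied force F = (-3.4000, -1.7000, 0.3000)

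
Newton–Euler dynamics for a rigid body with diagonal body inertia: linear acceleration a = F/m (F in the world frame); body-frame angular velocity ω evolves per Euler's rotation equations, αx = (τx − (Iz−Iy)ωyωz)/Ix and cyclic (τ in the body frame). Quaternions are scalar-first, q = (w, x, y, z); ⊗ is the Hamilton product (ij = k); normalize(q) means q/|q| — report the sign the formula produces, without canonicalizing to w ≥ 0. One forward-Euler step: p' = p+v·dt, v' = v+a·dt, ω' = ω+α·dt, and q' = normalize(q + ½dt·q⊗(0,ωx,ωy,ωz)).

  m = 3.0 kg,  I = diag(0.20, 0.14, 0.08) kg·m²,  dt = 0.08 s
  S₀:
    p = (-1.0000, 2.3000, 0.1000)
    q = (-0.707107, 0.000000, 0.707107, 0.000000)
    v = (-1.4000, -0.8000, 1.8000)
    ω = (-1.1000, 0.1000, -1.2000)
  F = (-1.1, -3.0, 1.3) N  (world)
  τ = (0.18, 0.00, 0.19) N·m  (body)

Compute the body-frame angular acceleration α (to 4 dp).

α = (0.8640, -1.1314, 2.2925)

gyro term ω×Iω = (0.0072, 0.1584, 0.0066)
angular accel α = (0.8640, -1.1314, 2.2925)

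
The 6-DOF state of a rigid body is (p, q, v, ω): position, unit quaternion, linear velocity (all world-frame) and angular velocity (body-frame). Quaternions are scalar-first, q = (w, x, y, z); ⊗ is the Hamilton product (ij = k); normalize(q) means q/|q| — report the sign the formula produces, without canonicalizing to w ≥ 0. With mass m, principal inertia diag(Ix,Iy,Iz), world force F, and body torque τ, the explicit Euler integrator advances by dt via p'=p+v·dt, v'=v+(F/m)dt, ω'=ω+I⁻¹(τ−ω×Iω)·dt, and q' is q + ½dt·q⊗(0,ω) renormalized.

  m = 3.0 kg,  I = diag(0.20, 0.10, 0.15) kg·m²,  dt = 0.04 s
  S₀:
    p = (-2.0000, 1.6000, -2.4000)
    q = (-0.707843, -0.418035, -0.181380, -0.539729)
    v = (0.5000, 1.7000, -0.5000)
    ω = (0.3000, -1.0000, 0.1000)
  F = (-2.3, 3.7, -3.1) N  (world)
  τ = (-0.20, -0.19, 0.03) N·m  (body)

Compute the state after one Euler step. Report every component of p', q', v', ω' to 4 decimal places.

p' = (-1.9800, 1.6680, -2.4200)
q' = (-0.7077, -0.4333, -0.1696, -0.5316)
v' = (0.4693, 1.7493, -0.5413)
ω' = (0.2610, -1.0766, 0.1000)

precession coupling ω×(Iω) = (-0.0050, 0.0015, 0.0300)
angular accel α = (-0.9750, -1.9150, 0.0000)
ω' = ω + α·dt = (0.2610, -1.0766, 0.1000)
Hamilton product q⊗(0,ω) = (-0.0019966, -0.7702199, 0.5877278, 0.4016647)
q' = normalize(q + ½dt·q⊗(0,ω)) = (-0.7077, -0.4333, -0.1696, -0.5316)
p + v·dt = (-1.9800, 1.6680, -2.4200)
v' = v + a·dt = (0.4693, 1.7493, -0.5413)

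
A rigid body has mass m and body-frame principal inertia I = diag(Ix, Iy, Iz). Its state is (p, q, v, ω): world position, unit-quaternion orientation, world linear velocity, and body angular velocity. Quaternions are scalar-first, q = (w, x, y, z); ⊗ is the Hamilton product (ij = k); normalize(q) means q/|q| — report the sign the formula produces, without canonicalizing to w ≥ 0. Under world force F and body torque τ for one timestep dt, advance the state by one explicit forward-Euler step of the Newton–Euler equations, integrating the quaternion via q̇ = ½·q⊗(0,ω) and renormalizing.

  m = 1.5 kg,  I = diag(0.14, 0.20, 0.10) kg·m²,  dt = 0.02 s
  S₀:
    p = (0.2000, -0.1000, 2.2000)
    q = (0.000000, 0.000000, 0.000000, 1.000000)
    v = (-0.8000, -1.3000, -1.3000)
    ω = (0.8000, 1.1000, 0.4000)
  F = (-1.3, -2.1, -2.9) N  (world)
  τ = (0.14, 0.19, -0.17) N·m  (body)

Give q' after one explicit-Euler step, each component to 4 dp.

2q̇ = q⊗(0,ω) = (-0.4000000, -1.1000000, 0.8000000, 0.0000000)
q + ½dt·q⊗(0,ω), renormalized = (-0.0040, -0.0110, 0.0080, 0.9999)

q' = (-0.0040, -0.0110, 0.0080, 0.9999)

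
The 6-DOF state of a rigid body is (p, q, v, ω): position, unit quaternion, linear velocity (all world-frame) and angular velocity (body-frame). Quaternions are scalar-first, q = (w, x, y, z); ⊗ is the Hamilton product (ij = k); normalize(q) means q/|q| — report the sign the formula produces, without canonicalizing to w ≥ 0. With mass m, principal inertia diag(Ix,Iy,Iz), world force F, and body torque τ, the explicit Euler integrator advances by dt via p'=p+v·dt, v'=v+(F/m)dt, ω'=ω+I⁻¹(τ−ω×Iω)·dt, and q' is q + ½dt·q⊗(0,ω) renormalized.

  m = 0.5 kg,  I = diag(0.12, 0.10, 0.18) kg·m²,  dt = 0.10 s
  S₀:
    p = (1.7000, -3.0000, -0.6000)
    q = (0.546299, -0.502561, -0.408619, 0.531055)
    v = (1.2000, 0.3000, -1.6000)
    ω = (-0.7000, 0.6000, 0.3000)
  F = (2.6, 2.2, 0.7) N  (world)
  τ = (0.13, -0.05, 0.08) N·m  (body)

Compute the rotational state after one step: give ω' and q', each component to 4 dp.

gyro term ω×Iω = (0.0144, 0.0126, 0.0084)
(τ − ω×Iω)/I = (0.9633, -0.6260, 0.3978)
ω + α·dt = (-0.6037, 0.5374, 0.3398)
q⊗(0,ω) = (-0.2659378, -0.8236280, 0.1068092, -0.4236802)
updated quaternion q' = (0.5324, -0.5431, -0.4028, 0.5093)

ω' = (-0.6037, 0.5374, 0.3398)
q' = (0.5324, -0.5431, -0.4028, 0.5093)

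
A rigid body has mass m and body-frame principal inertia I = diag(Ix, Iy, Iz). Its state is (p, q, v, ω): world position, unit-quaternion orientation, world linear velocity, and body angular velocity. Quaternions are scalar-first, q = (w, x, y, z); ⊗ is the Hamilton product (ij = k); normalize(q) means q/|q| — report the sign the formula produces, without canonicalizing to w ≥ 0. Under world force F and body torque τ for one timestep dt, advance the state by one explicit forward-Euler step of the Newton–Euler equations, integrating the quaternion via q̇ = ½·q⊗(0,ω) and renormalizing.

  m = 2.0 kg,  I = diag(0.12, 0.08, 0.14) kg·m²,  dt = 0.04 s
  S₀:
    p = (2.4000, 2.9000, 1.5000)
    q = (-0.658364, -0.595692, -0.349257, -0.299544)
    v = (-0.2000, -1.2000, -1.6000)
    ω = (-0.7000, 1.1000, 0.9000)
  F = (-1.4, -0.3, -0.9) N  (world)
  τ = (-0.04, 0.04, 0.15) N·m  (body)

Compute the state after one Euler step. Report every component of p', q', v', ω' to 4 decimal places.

α = I⁻¹(τ − ω×Iω) = (-0.8283, 0.3425, 0.8514)
ω + α·dt = (-0.7331, 1.1137, 0.9341)
2q̇ = q⊗(0,ω) = (0.2367879, 0.4760219, 0.0216032, -1.4922687)
updated quaternion q' = (-0.6533, -0.5859, -0.3487, -0.3292)
new position p' = (2.3920, 2.8520, 1.4360)
v' = v + a·dt = (-0.2280, -1.2060, -1.6180)

p' = (2.3920, 2.8520, 1.4360)
q' = (-0.6533, -0.5859, -0.3487, -0.3292)
v' = (-0.2280, -1.2060, -1.6180)
ω' = (-0.7331, 1.1137, 0.9341)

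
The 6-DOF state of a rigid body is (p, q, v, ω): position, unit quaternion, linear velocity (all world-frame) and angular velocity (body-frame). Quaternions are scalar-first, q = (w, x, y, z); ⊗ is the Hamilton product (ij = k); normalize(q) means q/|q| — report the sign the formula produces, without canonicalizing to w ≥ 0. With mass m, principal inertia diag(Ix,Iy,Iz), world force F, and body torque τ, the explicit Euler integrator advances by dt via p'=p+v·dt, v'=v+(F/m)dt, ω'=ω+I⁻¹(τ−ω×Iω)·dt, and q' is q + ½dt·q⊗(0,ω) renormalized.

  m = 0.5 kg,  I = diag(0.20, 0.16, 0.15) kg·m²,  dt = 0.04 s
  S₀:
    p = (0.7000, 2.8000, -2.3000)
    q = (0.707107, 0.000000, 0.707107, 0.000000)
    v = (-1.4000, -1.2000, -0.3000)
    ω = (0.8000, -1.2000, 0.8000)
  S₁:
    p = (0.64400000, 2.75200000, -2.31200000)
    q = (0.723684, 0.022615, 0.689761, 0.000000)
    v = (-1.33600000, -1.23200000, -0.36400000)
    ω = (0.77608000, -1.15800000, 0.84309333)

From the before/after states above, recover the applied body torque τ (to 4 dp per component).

τ = (-0.1100, 0.2000, 0.2000)

Δω = ω₁−ω₀ = (-0.02392000, 0.04200000, 0.04309333)
I·α + gyro = (-0.1100, 0.2000, 0.2000)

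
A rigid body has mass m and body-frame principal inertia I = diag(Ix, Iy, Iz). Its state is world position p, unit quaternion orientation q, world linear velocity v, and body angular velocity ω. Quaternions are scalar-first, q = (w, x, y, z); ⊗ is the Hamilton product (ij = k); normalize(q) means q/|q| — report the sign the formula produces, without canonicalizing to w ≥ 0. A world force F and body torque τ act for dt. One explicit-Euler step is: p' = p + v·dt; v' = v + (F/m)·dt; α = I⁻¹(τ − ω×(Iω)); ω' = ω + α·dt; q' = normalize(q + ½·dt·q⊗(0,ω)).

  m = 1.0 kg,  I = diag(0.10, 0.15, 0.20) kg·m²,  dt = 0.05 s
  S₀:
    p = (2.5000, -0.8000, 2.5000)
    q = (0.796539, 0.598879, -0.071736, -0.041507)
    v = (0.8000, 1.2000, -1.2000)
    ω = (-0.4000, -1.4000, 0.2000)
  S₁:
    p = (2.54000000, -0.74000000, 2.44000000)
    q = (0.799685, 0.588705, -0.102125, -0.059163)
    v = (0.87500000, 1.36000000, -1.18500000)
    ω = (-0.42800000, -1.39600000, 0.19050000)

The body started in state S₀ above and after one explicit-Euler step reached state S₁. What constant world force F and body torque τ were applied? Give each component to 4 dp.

ω₁ − ω₀ = (-0.02800000, 0.00400000, -0.00950000)
applied torque τ = (-0.0700, 0.0200, -0.0100)
v₁ − v₀ = (0.07500000, 0.16000000, 0.01500000)
applied force F = (1.5000, 3.2000, 0.3000)

F = (1.5000, 3.2000, 0.3000)
τ = (-0.0700, 0.0200, -0.0100)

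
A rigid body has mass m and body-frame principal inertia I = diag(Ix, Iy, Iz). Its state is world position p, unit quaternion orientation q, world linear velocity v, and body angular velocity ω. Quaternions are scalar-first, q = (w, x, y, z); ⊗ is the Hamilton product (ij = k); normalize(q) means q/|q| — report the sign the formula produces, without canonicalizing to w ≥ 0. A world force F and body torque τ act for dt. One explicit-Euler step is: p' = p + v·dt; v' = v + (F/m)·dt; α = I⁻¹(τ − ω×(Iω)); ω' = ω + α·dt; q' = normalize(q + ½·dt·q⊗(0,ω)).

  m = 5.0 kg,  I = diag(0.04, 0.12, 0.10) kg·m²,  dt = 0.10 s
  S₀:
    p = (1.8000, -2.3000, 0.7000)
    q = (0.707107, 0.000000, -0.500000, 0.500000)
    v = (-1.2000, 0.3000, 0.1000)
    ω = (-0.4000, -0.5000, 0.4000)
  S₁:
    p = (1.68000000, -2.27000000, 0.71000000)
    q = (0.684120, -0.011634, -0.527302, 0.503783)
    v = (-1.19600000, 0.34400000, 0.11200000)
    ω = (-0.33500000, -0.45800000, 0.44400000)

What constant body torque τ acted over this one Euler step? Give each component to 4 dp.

τ = (0.0300, 0.0600, 0.0600)

Δω = ω₁−ω₀ = (0.06500000, 0.04200000, 0.04400000)
ω₀×(Iω₀) = (0.0040, 0.0096, 0.0160)
τ = I·(Δω/dt) + ω₀×(Iω₀) = (0.0300, 0.0600, 0.0600)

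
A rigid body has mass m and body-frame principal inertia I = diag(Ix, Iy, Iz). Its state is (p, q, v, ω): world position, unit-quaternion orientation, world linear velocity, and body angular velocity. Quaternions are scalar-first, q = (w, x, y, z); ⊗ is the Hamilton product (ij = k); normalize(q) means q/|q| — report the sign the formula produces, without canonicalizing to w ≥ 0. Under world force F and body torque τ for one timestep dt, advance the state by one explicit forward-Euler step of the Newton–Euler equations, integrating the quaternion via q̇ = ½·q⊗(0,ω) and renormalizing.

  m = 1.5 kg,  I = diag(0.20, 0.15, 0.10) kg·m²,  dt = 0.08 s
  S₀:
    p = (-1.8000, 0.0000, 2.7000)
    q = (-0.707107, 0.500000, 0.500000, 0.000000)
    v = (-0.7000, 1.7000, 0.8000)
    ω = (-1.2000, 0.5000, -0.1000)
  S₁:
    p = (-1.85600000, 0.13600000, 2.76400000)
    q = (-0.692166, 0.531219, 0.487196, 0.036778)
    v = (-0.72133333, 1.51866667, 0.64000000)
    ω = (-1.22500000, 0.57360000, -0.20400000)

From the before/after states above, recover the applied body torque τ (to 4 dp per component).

τ = (-0.0600, 0.1500, -0.1000)

ω₁ − ω₀ = (-0.02500000, 0.07360000, -0.10400000)
applied torque τ = (-0.0600, 0.1500, -0.1000)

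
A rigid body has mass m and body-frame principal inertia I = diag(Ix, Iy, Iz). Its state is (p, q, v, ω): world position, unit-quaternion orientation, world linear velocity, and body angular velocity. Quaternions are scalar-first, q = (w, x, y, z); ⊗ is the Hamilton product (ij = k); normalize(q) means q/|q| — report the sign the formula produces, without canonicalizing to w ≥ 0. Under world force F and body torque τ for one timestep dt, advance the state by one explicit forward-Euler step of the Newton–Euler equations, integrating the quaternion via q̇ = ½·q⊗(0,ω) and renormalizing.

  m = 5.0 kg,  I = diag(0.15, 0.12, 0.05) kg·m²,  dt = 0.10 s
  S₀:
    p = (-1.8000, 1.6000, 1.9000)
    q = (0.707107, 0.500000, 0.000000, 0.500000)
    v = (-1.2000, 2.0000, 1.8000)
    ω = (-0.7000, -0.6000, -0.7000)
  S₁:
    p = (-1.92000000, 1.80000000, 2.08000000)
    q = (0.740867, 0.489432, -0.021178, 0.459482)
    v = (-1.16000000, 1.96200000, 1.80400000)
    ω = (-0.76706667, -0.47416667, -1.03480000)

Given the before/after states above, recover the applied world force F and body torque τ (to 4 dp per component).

v₁ − v₀ = (0.04000000, -0.03800000, 0.00400000)
m·(v₁−v₀)/dt = (2.0000, -1.9000, 0.2000)
rate change Δω = (-0.06706667, 0.12583333, -0.33480000)
precession coupling = (-0.0294, 0.0490, -0.0126)
applied torque τ = (-0.1300, 0.2000, -0.1800)

F = (2.0000, -1.9000, 0.2000)
τ = (-0.1300, 0.2000, -0.1800)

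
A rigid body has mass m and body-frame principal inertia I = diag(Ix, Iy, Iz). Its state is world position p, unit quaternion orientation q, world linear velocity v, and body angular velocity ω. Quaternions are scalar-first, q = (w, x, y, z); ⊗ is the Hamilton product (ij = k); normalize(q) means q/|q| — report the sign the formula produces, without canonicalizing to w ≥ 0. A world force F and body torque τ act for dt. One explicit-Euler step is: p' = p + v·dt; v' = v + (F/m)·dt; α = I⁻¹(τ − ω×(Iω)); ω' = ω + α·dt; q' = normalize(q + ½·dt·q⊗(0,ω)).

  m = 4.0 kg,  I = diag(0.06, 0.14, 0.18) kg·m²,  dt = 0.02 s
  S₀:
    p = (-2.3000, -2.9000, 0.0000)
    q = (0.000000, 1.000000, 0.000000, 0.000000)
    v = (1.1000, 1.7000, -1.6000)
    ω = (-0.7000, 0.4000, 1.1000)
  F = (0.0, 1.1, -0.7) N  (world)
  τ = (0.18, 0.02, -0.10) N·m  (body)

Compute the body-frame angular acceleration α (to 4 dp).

precession coupling ω×(Iω) = (0.0176, 0.0924, -0.0224)
α = I⁻¹(τ − ω×Iω) = (2.7067, -0.5171, -0.4311)

α = (2.7067, -0.5171, -0.4311)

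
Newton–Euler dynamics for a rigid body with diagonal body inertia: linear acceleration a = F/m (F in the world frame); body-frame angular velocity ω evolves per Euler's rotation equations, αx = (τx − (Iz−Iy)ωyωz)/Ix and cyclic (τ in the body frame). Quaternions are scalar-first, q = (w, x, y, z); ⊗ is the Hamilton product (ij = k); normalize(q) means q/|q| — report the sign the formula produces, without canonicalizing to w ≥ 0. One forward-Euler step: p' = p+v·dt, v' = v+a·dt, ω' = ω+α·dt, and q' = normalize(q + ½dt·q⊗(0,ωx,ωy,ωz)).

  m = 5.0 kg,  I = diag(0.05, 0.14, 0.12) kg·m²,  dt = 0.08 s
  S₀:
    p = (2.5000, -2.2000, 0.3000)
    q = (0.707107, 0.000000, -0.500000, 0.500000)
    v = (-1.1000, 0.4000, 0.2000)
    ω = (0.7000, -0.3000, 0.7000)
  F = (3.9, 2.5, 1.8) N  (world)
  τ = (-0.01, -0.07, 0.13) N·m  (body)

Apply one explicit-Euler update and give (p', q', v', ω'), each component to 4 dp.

gyro term ω×Iω = (0.0042, -0.0343, -0.0189)
angular accel α = (-0.2840, -0.2550, 1.2408)
new body rate ω' = (0.6773, -0.3204, 0.7993)
Hamilton product q⊗(0,ω) = (-0.5000000, 0.2949749, 0.1378679, 0.8449749)
q' = normalize(q + ½dt·q⊗(0,ω)) = (0.6865, 0.0118, -0.4941, 0.5333)
p + v·dt = (2.4120, -2.1680, 0.3160)
new velocity v' = (-1.0376, 0.4400, 0.2288)

p' = (2.4120, -2.1680, 0.3160)
q' = (0.6865, 0.0118, -0.4941, 0.5333)
v' = (-1.0376, 0.4400, 0.2288)
ω' = (0.6773, -0.3204, 0.7993)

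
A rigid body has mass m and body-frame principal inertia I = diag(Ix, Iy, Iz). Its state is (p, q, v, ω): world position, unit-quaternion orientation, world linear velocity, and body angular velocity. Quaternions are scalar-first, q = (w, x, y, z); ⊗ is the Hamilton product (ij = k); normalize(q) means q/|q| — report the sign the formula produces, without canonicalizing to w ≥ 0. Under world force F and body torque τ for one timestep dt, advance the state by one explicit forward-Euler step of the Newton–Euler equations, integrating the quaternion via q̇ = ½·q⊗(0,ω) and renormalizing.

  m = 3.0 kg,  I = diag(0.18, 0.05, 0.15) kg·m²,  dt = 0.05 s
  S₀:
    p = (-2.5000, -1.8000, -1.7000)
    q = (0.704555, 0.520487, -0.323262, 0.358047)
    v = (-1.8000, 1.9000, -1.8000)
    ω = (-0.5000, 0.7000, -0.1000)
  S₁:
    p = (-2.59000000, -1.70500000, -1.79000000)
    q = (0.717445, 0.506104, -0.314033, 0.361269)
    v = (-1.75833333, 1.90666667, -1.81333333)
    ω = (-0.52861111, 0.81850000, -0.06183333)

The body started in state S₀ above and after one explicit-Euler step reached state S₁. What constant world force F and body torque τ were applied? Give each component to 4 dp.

v₁ − v₀ = (0.04166667, 0.00666667, -0.01333333)
m·(v₁−v₀)/dt = (2.5000, 0.4000, -0.8000)
rate change Δω = (-0.02861111, 0.11850000, 0.03816667)
ω₀×(Iω₀) = (-0.0070, 0.0015, 0.0455)
τ = I·(Δω/dt) + ω₀×(Iω₀) = (-0.1100, 0.1200, 0.1600)

F = (2.5000, 0.4000, -0.8000)
τ = (-0.1100, 0.1200, 0.1600)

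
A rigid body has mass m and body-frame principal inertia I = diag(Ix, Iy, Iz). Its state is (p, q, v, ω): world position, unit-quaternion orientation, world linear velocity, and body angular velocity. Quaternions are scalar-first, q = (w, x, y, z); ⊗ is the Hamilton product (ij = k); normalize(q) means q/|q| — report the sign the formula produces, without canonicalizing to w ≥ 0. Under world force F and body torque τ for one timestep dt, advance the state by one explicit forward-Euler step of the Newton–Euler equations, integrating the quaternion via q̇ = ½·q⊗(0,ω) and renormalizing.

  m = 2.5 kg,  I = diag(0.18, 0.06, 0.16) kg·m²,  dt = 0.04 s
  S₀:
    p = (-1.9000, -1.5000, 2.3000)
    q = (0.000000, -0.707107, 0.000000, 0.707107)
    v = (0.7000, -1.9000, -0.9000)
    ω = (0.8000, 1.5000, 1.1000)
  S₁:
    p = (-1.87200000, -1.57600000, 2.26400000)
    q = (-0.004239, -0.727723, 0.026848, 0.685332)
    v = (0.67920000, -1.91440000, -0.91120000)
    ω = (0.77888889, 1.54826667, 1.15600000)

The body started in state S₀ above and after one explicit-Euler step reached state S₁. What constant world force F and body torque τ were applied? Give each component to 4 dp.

F = (-1.3000, -0.9000, -0.7000)
τ = (0.0700, 0.0900, 0.0800)

Δω = ω₁−ω₀ = (-0.02111111, 0.04826667, 0.05600000)
I·α + gyro = (0.0700, 0.0900, 0.0800)
velocity change Δv = (-0.02080000, -0.01440000, -0.01120000)
F = m·Δv/dt = (-1.3000, -0.9000, -0.7000)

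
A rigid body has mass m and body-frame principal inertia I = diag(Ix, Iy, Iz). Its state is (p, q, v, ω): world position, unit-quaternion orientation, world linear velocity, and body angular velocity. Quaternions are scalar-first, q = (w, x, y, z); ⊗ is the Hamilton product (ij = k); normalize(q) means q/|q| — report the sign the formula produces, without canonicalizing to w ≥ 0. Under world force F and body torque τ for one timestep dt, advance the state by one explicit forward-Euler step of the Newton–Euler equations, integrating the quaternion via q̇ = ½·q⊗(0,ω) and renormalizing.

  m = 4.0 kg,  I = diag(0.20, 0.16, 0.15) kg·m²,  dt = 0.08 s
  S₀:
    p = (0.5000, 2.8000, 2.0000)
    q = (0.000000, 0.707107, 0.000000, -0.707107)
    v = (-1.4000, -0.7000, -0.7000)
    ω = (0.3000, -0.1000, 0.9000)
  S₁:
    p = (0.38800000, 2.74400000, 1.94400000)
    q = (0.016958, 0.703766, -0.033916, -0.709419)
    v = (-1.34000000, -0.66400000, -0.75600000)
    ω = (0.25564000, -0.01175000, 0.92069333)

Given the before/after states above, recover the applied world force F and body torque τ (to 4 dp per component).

F = (3.0000, 1.8000, -2.8000)
τ = (-0.1100, 0.1900, 0.0400)

Δv = v₁−v₀ = (0.06000000, 0.03600000, -0.05600000)
F = m·Δv/dt = (3.0000, 1.8000, -2.8000)
ω₁ − ω₀ = (-0.04436000, 0.08825000, 0.02069333)
precession coupling = (0.0009, 0.0135, 0.0012)
I·α + gyro = (-0.1100, 0.1900, 0.0400)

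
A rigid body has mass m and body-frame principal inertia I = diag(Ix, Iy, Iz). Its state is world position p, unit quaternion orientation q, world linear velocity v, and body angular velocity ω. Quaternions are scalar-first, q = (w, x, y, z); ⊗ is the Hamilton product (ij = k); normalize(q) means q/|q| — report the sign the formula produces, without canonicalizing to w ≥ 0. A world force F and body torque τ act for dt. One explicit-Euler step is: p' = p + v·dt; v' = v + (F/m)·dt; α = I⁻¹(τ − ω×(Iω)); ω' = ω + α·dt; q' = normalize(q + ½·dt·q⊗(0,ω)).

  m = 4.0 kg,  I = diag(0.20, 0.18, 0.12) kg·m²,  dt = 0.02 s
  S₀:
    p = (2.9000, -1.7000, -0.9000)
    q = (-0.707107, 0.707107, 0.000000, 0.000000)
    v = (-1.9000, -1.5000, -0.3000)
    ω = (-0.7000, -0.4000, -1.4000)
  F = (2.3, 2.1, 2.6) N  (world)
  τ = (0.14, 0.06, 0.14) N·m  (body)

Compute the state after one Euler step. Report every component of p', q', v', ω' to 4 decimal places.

p' = (2.8620, -1.7300, -0.9060)
q' = (-0.7021, 0.7120, 0.0127, 0.0071)
v' = (-1.8885, -1.4895, -0.2870)
ω' = (-0.6826, -0.4020, -1.3757)

p + v·dt = (2.8620, -1.7300, -0.9060)
v' = v + a·dt = (-1.8885, -1.4895, -0.2870)
ω×(Iω) gyroscopic = (-0.0336, 0.0784, -0.0056)
α = I⁻¹(τ − ω×Iω) = (0.8680, -0.1022, 1.2133)
ω' = ω + α·dt = (-0.6826, -0.4020, -1.3757)
2q̇ = q⊗(0,ω) = (0.4949749, 0.4949749, 1.2727926, 0.7071070)
q + ½dt·q⊗(0,ω), renormalized = (-0.7021, 0.7120, 0.0127, 0.0071)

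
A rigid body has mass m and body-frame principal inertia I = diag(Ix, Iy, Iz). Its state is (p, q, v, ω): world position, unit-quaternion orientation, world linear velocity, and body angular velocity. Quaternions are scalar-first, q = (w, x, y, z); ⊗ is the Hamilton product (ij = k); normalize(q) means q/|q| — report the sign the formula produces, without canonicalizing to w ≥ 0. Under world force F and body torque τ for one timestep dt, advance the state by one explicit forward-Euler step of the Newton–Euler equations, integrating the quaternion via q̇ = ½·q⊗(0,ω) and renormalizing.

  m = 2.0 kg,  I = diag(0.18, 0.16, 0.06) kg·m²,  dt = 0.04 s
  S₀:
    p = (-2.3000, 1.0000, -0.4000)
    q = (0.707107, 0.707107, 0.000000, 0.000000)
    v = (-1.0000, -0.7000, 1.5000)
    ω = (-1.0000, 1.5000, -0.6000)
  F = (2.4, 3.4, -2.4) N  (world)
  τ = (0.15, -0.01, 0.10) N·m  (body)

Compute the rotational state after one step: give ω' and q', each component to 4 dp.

angular accel α = (0.3333, -0.5125, 1.1667)
new body rate ω' = (-0.9867, 1.4795, -0.5533)
2q̇ = q⊗(0,ω) = (0.7071070, -0.7071070, 1.4849247, 0.6363963)
updated quaternion q' = (0.7207, 0.6925, 0.0297, 0.0127)

ω' = (-0.9867, 1.4795, -0.5533)
q' = (0.7207, 0.6925, 0.0297, 0.0127)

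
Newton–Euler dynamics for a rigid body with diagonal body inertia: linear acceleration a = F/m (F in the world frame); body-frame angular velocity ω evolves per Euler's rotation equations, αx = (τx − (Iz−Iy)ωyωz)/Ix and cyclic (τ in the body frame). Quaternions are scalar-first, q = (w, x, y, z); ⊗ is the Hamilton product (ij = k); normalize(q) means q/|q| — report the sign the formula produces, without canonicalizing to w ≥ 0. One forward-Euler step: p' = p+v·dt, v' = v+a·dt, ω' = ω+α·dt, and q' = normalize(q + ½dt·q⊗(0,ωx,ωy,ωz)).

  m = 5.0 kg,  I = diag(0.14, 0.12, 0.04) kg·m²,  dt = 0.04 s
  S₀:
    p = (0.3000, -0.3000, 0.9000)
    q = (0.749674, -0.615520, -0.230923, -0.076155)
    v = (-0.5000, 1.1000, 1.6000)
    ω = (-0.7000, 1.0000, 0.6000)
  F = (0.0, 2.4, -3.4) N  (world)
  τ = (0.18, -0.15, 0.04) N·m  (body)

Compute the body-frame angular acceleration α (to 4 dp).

ω×(Iω) gyroscopic = (-0.0480, -0.0420, 0.0140)
(τ − ω×Iω)/I = (1.6286, -0.9000, 0.6500)

α = (1.6286, -0.9000, 0.6500)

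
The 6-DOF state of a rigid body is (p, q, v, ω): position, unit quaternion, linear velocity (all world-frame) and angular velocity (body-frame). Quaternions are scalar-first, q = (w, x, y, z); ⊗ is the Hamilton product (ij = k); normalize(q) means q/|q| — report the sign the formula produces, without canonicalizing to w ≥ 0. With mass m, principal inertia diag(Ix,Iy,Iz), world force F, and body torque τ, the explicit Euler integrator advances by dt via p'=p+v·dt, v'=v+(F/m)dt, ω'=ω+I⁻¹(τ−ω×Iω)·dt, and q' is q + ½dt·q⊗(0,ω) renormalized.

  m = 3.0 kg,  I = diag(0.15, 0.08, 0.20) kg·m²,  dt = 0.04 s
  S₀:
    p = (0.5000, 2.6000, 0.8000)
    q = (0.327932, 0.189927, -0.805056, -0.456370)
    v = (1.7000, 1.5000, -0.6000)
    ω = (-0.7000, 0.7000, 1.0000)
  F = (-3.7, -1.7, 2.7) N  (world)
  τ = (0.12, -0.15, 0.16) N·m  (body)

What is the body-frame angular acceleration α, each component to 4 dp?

gyro term ω×Iω = (0.0840, 0.0350, 0.0343)
angular accel α = (0.2400, -2.3125, 0.6285)

α = (0.2400, -2.3125, 0.6285)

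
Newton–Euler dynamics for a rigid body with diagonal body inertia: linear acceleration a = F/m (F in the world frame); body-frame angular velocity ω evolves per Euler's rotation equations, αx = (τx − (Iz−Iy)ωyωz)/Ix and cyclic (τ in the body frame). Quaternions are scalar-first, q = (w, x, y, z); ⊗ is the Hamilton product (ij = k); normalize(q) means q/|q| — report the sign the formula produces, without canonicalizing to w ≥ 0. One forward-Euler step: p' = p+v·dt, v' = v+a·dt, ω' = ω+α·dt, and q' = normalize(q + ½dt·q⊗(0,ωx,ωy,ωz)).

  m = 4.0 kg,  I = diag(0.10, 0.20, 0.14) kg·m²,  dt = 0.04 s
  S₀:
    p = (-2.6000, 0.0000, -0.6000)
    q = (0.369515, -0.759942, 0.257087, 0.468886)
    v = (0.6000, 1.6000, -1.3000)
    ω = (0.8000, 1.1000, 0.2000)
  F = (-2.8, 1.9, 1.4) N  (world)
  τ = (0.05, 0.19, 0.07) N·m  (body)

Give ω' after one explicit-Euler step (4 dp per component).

ω' = (0.8253, 1.1393, 0.1949)

angular accel α = (0.6320, 0.9820, -0.1286)
ω + α·dt = (0.8253, 1.1393, 0.1949)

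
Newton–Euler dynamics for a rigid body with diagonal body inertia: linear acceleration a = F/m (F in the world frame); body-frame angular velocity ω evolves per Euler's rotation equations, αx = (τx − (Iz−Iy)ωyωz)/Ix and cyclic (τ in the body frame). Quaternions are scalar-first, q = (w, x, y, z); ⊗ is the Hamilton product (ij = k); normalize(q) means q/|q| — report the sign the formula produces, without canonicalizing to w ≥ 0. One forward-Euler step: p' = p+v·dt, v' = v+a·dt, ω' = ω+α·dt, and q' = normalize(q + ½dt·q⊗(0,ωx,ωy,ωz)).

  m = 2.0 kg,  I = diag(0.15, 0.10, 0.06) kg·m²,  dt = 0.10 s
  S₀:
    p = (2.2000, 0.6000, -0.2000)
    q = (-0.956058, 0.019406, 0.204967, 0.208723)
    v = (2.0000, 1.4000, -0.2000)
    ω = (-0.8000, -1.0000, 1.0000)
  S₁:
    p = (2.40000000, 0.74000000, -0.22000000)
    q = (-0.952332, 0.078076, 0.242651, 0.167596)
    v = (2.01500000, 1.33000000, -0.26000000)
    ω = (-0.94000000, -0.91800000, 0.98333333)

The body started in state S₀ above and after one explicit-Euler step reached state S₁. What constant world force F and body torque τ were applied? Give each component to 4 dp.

v₁ − v₀ = (0.01500000, -0.07000000, -0.06000000)
F = m·Δv/dt = (0.3000, -1.4000, -1.2000)
ω₁ − ω₀ = (-0.14000000, 0.08200000, -0.01666667)
applied torque τ = (-0.1700, 0.0100, -0.0500)

F = (0.3000, -1.4000, -1.2000)
τ = (-0.1700, 0.0100, -0.0500)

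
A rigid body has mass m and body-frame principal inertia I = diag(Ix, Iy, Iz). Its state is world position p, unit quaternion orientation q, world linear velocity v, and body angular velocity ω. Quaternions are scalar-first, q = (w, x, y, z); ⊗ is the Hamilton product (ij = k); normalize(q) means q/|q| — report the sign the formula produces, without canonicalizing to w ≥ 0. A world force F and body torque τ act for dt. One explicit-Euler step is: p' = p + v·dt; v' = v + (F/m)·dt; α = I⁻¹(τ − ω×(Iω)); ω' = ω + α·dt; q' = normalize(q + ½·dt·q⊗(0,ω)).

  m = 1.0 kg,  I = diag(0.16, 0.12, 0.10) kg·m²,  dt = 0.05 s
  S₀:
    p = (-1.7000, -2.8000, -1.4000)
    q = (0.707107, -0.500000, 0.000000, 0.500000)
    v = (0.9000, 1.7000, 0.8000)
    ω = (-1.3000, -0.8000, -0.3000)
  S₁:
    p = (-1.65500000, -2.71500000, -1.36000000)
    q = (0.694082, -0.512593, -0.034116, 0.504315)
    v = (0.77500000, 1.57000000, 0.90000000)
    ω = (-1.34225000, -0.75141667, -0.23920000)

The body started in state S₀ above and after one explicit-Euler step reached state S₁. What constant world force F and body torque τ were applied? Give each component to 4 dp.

v₁ − v₀ = (-0.12500000, -0.13000000, 0.10000000)
F = m·Δv/dt = (-2.5000, -2.6000, 2.0000)
Δω = ω₁−ω₀ = (-0.04225000, 0.04858333, 0.06080000)
precession coupling = (-0.0048, 0.0234, -0.0416)
I·α + gyro = (-0.1400, 0.1400, 0.0800)

F = (-2.5000, -2.6000, 2.0000)
τ = (-0.1400, 0.1400, 0.0800)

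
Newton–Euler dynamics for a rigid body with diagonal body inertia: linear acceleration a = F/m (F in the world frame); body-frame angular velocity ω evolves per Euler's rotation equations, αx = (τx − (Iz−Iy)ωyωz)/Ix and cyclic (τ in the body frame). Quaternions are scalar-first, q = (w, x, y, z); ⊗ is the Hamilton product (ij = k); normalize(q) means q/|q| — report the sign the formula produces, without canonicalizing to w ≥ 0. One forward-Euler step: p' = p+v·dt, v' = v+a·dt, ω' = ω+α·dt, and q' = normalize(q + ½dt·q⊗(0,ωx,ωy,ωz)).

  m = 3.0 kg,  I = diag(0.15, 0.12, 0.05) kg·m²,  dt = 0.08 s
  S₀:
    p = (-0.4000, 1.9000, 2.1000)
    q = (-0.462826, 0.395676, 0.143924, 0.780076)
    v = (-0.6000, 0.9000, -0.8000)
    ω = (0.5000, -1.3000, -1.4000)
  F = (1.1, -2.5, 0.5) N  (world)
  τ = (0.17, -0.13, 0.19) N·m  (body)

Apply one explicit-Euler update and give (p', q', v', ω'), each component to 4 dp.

precession coupling ω×(Iω) = (-0.1274, -0.0700, 0.0195)
(τ − ω×Iω)/I = (1.9827, -0.5000, 3.4100)
ω + α·dt = (0.6586, -1.3400, -1.1272)
2q̇ = q⊗(0,ω) = (1.0813696, 0.5811922, 1.5456582, 0.0616156)
updated quaternion q' = (-0.4183, 0.4176, 0.2051, 0.7801)
new position p' = (-0.4480, 1.9720, 2.0360)
new velocity v' = (-0.5707, 0.8333, -0.7867)

p' = (-0.4480, 1.9720, 2.0360)
q' = (-0.4183, 0.4176, 0.2051, 0.7801)
v' = (-0.5707, 0.8333, -0.7867)
ω' = (0.6586, -1.3400, -1.1272)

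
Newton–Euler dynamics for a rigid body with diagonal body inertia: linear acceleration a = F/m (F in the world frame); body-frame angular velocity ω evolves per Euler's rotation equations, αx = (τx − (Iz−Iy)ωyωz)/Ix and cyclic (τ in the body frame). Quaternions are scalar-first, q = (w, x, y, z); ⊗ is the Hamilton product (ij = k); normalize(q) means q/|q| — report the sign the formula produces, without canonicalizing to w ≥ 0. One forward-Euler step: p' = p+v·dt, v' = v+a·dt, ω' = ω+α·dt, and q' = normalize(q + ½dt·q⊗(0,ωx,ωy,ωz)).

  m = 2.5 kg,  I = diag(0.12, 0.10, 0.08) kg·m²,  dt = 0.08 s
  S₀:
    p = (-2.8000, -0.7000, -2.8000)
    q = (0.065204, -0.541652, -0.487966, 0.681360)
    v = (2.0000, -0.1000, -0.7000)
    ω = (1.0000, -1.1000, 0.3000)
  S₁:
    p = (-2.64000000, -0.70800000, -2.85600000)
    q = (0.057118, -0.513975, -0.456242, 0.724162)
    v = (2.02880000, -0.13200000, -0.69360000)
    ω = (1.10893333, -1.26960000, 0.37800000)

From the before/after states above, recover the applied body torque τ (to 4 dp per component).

τ = (0.1700, -0.2000, 0.1000)

ω₁ − ω₀ = (0.10893333, -0.16960000, 0.07800000)
ω₀×(Iω₀) = (0.0066, 0.0120, 0.0220)
applied torque τ = (0.1700, -0.2000, 0.1000)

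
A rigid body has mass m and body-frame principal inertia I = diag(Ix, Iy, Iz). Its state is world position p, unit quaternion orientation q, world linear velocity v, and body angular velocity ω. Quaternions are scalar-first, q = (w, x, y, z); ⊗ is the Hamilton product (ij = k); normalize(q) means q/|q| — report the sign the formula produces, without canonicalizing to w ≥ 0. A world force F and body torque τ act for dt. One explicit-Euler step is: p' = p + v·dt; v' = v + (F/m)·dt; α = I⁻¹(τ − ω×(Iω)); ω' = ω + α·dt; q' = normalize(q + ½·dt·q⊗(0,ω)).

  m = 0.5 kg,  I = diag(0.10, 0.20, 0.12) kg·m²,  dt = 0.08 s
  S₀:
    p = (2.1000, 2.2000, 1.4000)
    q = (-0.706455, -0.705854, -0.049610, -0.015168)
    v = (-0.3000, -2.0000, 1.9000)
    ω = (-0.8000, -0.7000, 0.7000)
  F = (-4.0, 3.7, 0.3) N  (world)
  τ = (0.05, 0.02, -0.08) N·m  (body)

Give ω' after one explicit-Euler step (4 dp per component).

ω' = (-0.7914, -0.6965, 0.6093)

(τ − ω×Iω)/I = (0.1080, 0.0440, -1.1333)
ω' = ω + α·dt = (-0.7914, -0.6965, 0.6093)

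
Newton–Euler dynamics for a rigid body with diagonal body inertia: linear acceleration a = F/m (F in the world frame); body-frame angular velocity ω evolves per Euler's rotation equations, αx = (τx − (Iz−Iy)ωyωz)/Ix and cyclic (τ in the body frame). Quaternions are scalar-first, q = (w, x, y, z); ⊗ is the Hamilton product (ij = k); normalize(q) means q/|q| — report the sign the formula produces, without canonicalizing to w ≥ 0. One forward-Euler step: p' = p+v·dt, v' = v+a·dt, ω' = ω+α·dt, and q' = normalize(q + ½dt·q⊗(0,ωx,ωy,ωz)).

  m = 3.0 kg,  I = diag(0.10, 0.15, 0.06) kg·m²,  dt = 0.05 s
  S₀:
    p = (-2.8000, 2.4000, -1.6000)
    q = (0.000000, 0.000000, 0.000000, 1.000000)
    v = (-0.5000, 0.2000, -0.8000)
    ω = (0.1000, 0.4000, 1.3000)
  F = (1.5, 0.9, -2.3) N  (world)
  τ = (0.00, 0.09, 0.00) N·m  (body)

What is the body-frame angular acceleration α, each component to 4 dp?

ω×(Iω) gyroscopic = (-0.0468, 0.0052, 0.0020)
(τ − ω×Iω)/I = (0.4680, 0.5653, -0.0333)

α = (0.4680, 0.5653, -0.0333)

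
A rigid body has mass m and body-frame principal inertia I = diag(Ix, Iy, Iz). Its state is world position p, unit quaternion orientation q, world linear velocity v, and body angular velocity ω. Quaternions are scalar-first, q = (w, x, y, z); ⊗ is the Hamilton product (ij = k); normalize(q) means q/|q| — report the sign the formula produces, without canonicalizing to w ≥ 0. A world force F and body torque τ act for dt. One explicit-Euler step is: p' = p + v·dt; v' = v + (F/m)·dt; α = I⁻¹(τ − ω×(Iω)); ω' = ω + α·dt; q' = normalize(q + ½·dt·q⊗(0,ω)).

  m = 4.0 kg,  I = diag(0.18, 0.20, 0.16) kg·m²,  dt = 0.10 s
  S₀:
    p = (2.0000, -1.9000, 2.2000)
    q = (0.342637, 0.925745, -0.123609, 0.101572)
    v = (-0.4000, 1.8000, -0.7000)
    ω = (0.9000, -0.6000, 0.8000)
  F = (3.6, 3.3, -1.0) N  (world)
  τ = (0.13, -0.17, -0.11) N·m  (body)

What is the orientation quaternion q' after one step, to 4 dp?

q' = (0.2925, 0.9371, -0.1660, 0.0929)

2q̇ = q⊗(0,ω) = (-0.9885935, 0.2704293, -0.8547634, -0.1700893)
updated quaternion q' = (0.2925, 0.9371, -0.1660, 0.0929)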